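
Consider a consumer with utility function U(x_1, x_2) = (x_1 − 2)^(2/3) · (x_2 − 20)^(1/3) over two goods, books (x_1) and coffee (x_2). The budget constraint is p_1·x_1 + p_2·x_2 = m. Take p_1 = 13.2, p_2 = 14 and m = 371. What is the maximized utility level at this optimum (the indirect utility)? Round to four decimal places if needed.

V = 2.5393

After buying the subsistence bundle (2, 20), a share 2/3 of the remaining income goes to x_1: x_1* = 2 + 2/3·(m − 2p_1 − 20p_2)/p_1.
Discretionary income = 371 − 2·13.2 − 20·14 = 64.6; x_1* = 2 + 2/3·64.6/13.2 = 5.2626; x_2* = 20 + 1/3·64.6/14 = 21.5381.
Utility at the optimum: U(5.2626, 21.5381) = 2.5393.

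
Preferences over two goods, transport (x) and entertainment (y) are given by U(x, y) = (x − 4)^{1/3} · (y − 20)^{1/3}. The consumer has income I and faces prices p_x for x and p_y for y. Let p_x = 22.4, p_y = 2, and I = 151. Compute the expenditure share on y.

share on y = 0.3358

Substituting into the budget: x* = 4 + 0.5·(I − 4·p_x − 20·p_y)/p_x, and y* = 20 + 0.5·(…)/p_y.
Discretionary income = 151 − 4·22.4 − 20·2 = 21.4; x* = 4 + 0.5·21.4/22.4 = 4.4777; y* = 20 + 0.5·21.4/2 = 25.35.
Expenditure on y: 2·25.35 = 50.7; share = 0.3358.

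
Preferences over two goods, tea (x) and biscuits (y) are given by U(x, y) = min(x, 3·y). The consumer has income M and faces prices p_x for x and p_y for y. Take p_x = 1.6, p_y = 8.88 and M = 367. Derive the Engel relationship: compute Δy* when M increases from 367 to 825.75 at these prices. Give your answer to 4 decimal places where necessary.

Here 3·1.6 + 8.88 = 13.68, giving y* = 26.8275.
At M' = 825.75: y* = 60.3618. Change: 60.3618 − 26.8275 = 33.5344.

Δy* = 33.5344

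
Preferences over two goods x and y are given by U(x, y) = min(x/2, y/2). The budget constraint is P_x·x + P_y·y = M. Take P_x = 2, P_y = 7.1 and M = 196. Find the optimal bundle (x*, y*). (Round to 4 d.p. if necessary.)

x* = 21.5385, y* = 21.5385

With perfect complements, no substitution: consume in ratio x:y = 2:2.
Budget: P_x·x + P_y·x = M, so (2·P_x + 2·P_y)·x = 2·M.
Demand: x*(P_x,P_y,M) = 2·M/(2·P_x + 2·P_y), y* = 2·M/(2·P_x + 2·P_y).
Here 2·2 + 2·7.1 = 18.2, giving x* = 21.5385 and y* = 21.5385.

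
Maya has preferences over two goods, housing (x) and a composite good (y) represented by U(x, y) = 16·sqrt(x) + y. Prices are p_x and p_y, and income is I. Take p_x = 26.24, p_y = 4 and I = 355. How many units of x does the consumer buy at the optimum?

Utility is quasi-linear in y; the FOC for x is 8/√x = p_x/p_y.
Thus x* = (8·p_y/p_x)² — independent of I — with the rest of income spent on y.
Plugging in: x* = (8·4/26.24)² = 1.4872.

x* = 1.4872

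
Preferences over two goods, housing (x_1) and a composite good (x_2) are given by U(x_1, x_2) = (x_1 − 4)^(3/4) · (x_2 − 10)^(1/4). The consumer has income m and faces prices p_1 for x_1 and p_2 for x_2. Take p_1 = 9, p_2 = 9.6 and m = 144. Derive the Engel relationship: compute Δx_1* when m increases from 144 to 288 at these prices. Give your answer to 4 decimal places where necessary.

Δx_1* = 12

MRS = 3·(x_2−10)/(x_1−4). Tangency with p_1/p_2 gives x_2−10 = (1/3)·(p_1/p_2)·(x_1−4).
Substituting into the budget: x_1* = 4 + 0.75·(m − 4·p_1 − 10·p_2)/p_1, and x_2* = 10 + 0.25·(…)/p_2.
Discretionary income = 144 − 4·9 − 10·9.6 = 12; x_1* = 4 + 0.75·12/9 = 5.
At m' = 288: x_1* = 17. Change: 17 − 5 = 12.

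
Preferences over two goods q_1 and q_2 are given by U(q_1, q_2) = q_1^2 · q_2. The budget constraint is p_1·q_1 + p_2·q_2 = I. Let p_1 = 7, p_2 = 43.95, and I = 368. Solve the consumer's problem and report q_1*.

q_1* = 35.0476

Demand: q_1*(p_1,p_2,I) = 2/3·I/p_1 and q_2* = 1/3·I/p_2.
At p_1=7, p_2=43.95, I=368: q_1* = 2/3·368/7 = 35.0476.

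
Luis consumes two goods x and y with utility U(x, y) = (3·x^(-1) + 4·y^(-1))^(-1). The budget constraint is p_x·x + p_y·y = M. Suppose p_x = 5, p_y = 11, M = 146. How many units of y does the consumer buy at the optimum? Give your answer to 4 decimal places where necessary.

y* = 8.3799

From the CES first-order condition, (3/4)·(y/x)^(2) = p_x/p_y.
Hence y/x = ((4/3)·p_x/p_y)^(1/(2)), i.e. raised to the 0.5 power.
With the ratio pinned down, the budget gives x* = M/(p_x + p_y·(y/x)) and y* = (y/x)·x*.
Numerically y/x = 0.778499, so x* = 146/(5 + 11·0.778499) = 10.7642 and y* = 0.778499·10.7642 = 8.3799.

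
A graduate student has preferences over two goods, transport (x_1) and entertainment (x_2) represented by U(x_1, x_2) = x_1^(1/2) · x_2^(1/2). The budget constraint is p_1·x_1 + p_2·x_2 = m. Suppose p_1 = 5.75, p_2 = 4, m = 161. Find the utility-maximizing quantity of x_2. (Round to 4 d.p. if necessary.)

x_2* = 20.125

MU_x_1/MU_x_2 = (0.5·x_2)/(0.5·x_1); tangency sets this equal to p_1/p_2.
Rearranging, p_2·x_2 = p_1·x_1. Substituting into the budget gives p_1·x_1·(1 + 1) = m.
Demand: x_1*(p_1,p_2,m) = 0.5·m/p_1 and x_2* = 0.5·m/p_2.
At p_1=5.75, p_2=4, m=161: x_2* = 0.5·161/4 = 20.125.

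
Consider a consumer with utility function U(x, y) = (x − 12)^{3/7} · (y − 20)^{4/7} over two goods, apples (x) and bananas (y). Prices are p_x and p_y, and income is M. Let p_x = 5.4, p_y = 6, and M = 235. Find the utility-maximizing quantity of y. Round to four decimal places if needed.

y* = 24.781

MRS = (3/4)·(y−20)/(x−12). Tangency with p_x/p_y gives y−20 = (4/3)·(p_x/p_y)·(x−12).
Substituting into the budget: x* = 12 + 3/7·(M − 12·p_x − 20·p_y)/p_x, and y* = 20 + 4/7·(…)/p_y.
Discretionary income = 235 − 12·5.4 − 20·6 = 50.2; y* = 20 + 4/7·50.2/6 = 24.781.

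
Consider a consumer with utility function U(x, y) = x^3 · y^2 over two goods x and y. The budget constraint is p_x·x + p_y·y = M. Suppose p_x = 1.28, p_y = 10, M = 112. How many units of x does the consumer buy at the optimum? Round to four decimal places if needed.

The MRS is (3/2)·y/x. Set MRS = p_x/p_y.
Rearranging, p_y·y = (2/3)·p_x·x. Substituting into the budget gives p_x·x·(1 + (2/3)) = M.
Demand: x*(p_x,p_y,M) = 0.6·M/p_x and y* = 0.4·M/p_y.
At p_x=1.28, p_y=10, M=112: x* = 0.6·112/1.28 = 52.5.

x* = 52.5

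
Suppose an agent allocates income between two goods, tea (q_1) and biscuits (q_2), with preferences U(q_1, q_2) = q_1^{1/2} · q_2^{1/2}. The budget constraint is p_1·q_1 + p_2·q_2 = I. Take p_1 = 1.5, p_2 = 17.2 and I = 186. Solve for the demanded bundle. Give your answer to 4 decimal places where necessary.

Demand: q_1*(p_1,p_2,I) = 0.5·I/p_1 and q_2* = 0.5·I/p_2.
At p_1=1.5, p_2=17.2, I=186: q_1* = 0.5·186/1.5 = 62, q_2* = 5.407.

q_1* = 62, q_2* = 5.407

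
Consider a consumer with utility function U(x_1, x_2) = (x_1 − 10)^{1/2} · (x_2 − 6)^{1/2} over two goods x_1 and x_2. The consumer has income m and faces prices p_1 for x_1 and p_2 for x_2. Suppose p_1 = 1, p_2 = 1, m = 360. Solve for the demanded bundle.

x_1* = 182, x_2* = 178

Let x_1' = x_1−10, x_2' = x_2−6. MRS = x_2'/x_1' = p_1/p_2.
Substituting into the budget: x_1* = 10 + 0.5·(m − 10·p_1 − 6·p_2)/p_1, and x_2* = 6 + 0.5·(…)/p_2.
Discretionary income = 360 − 10·1 − 6·1 = 344; x_1* = 10 + 0.5·344/1 = 182; x_2* = 6 + 0.5·344/1 = 178.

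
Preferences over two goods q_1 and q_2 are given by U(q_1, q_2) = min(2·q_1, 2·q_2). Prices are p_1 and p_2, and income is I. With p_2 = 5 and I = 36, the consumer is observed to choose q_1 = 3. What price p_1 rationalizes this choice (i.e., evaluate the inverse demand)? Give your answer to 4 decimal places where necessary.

p_1 = 7

Leontief preferences: the optimum is at the kink where q_1/2 = q_2/2, i.e. q_2 = q_1.
Budget: p_1·q_1 + p_2·q_1 = I, so (2·p_1 + 2·p_2)·q_1 = 2·I.
Demand: q_1*(p_1,p_2,I) = 2·I/(2·p_1 + 2·p_2), q_2* = 2·I/(2·p_1 + 2·p_2).
Set q_1* = 3 in the demand function and solve for p_1: p_1 = 7.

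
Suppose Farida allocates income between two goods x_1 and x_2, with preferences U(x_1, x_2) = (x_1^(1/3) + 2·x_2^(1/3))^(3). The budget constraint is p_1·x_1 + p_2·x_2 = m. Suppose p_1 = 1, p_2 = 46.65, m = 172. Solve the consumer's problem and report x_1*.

MRS = MU_x_1/MU_x_2 = (1/2)·(x_2/x_1)^(2/3). Set equal to p_1/p_2.
Hence x_2/x_1 = (2·p_1/p_2)^(1/(2/3)), i.e. raised to the 1.5 power.
With the ratio pinned down, the budget gives x_1* = m/(p_1 + p_2·(x_2/x_1)) and x_2* = (x_2/x_1)·x_1*.
Numerically x_2/x_1 = 0.008877, so x_1* = 172/(1 + 46.65·0.008877) = 121.631.

x_1* = 121.631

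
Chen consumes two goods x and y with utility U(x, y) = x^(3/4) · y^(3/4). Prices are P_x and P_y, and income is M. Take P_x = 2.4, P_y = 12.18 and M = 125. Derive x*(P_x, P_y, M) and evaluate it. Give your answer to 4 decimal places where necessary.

The MRS is y/x. Set MRS = P_x/P_y.
So 0.75·P_y·y = 0.75·P_x·x; combined with the budget, a share 0.5 of income goes to x.
Demand: x*(P_x,P_y,M) = 0.5·M/P_x and y* = 0.5·M/P_y.
At P_x=2.4, P_y=12.18, M=125: x* = 0.5·125/2.4 = 26.0417.

x* = 26.0417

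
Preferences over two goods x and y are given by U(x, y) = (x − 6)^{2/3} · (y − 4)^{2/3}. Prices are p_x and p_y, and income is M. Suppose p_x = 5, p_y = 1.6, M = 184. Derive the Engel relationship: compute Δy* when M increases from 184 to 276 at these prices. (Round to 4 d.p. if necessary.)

Δy* = 28.75

Discretionary income = 184 − 6·5 − 4·1.6 = 147.6; y* = 4 + 0.5·147.6/1.6 = 50.125.
At M' = 276: y* = 78.875. Change: 78.875 − 50.125 = 28.75.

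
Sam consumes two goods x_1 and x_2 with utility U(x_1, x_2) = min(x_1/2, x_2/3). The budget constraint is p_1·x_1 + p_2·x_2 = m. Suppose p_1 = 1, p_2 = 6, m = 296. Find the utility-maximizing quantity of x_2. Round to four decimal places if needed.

x_2* = 44.4

Demand: x_1*(p_1,p_2,m) = 2·m/(2·p_1 + 3·p_2), x_2* = 3·m/(2·p_1 + 3·p_2).
Here 2·1 + 3·6 = 20, giving x_2* = 44.4.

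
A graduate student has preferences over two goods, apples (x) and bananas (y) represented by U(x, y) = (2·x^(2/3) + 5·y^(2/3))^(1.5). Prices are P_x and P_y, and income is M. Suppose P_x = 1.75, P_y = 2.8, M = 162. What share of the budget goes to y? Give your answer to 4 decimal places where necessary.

share on y = 0.8592

MU_x ∝ 2·x^(-1/3), MU_y ∝ 5·y^(-1/3), so MRS = (2/5)·(y/x)^(1/3) = P_x/P_y.
Hence y/x = ((5/2)·P_x/P_y)^(1/(1/3)), i.e. raised to the 3 power.
Substitute y = (y/x)·x into the budget: x* = M/(P_x + P_y·(y/x)).
Numerically y/x = 3.814697, so x* = 162/(1.75 + 2.8·3.814697) = 13.0318 and y* = 3.814697·13.0318 = 49.7123.
Expenditure on y: 2.8·49.7123 = 139.1944; share = 0.8592.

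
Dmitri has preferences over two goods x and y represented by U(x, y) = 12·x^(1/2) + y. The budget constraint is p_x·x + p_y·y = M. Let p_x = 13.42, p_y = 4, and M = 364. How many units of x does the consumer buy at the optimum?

Thus x* = (6·p_y/p_x)² — independent of M — with the rest of income spent on y.
Plugging in: x* = (6·4/13.42)² = 3.1983.

x* = 3.1983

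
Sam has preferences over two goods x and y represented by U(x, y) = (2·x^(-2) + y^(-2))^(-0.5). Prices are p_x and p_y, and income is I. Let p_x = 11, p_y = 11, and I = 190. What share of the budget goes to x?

MU_x ∝ 2·x^(-3), MU_y ∝ y^(-3), so MRS = 2·(y/x)^(3) = p_x/p_y.
Solve for the ratio: y/x = [(1/2)·p_x/p_y]^(1/3).
With the ratio pinned down, the budget gives x* = I/(p_x + p_y·(y/x)) and y* = (y/x)·x*.
Numerically y/x = 0.793701, so x* = 190/(11 + 11·0.793701) = 9.6297 and y* = 0.793701·9.6297 = 7.6431.
Expenditure on x: 11·9.6297 = 105.9263; share = 0.5575.

share on x = 0.5575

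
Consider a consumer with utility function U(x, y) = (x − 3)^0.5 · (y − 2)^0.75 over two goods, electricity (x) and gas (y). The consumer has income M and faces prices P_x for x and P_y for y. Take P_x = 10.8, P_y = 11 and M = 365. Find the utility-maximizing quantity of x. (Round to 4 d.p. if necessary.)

x* = 14.5037

Let x' = x−3, y' = y−2. MRS = (2/3)·y'/x' = P_x/P_y.
Substituting into the budget: x* = 3 + 0.4·(M − 3·P_x − 2·P_y)/P_x, and y* = 2 + 0.6·(…)/P_y.
Discretionary income = 365 − 3·10.8 − 2·11 = 310.6; x* = 3 + 0.4·310.6/10.8 = 14.5037.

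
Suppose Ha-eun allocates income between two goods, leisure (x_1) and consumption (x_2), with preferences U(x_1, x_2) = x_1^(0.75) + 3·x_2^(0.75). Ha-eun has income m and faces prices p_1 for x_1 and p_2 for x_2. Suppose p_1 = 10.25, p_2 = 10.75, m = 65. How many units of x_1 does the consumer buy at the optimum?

Numerically x_2/x_1 = 66.94939, so x_1* = 65/(10.25 + 10.75·66.94939) = 0.089.

x_1* = 0.089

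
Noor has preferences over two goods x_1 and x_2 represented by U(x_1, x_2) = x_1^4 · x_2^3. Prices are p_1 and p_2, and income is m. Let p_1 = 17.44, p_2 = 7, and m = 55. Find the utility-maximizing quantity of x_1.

Tangency: MRS = (4/3)·x_2/x_1 = p_1/p_2.
Rearranging, p_2·x_2 = (3/4)·p_1·x_1. Substituting into the budget gives p_1·x_1·(1 + (3/4)) = m.
Demand: x_1*(p_1,p_2,m) = 4/7·m/p_1 and x_2* = 3/7·m/p_2.
At p_1=17.44, p_2=7, m=55: x_1* = 4/7·55/17.44 = 1.8021.

x_1* = 1.8021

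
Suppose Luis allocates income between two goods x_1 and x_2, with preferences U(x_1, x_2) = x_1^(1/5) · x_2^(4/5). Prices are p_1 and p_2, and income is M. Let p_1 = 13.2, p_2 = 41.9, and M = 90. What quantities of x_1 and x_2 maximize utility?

x_1* = 1.3636, x_2* = 1.7184

At p_1=13.2, p_2=41.9, M=90: x_1* = 0.2·90/13.2 = 1.3636, x_2* = 1.7184.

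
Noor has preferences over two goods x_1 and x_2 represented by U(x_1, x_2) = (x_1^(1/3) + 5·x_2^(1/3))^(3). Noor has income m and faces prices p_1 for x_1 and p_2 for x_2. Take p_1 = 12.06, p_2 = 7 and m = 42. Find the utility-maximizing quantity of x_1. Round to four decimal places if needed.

With the ratio pinned down, the budget gives x_1* = m/(p_1 + p_2·(x_2/x_1)) and x_2* = (x_2/x_1)·x_1*.
Numerically x_2/x_1 = 25.283018, so x_1* = 42/(12.06 + 7·25.283018) = 0.2222.

x_1* = 0.2222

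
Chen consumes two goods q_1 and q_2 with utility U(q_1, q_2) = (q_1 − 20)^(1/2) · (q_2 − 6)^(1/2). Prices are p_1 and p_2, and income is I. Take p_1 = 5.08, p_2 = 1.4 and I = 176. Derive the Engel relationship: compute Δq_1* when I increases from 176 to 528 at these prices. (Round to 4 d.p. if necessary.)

Δq_1* = 34.6457

This is Cobb-Douglas in (q_1−20, q_2−6): tangency gives 0.5·p_2·(q_2−6) = 0.5·p_1·(q_1−20).
Substituting into the budget: q_1* = 20 + 0.5·(I − 20·p_1 − 6·p_2)/p_1, and q_2* = 6 + 0.5·(…)/p_2.
Discretionary income = 176 − 20·5.08 − 6·1.4 = 66; q_1* = 20 + 0.5·66/5.08 = 26.4961.
At I' = 528: q_1* = 61.1417. Change: 61.1417 − 26.4961 = 34.6457.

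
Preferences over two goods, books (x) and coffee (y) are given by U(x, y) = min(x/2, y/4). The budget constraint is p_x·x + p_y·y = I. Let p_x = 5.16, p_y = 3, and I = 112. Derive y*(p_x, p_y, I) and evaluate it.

Demand: x*(p_x,p_y,I) = 2·I/(2·p_x + 4·p_y), y* = 4·I/(2·p_x + 4·p_y).
Here 2·5.16 + 4·3 = 22.32, giving y* = 20.0717.

y* = 20.0717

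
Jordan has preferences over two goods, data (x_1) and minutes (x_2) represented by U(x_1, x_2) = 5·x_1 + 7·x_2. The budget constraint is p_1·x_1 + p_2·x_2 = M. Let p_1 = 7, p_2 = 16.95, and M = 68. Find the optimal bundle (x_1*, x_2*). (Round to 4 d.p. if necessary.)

x_1* = 9.7143, x_2* = 0

Perfect substitutes: compare marginal utility per dollar. 5/p_1 vs 7/p_2 → 0.7143 vs 0.413.
x_1 gives more utility per dollar, so spend all income on x_1: x_1* = M/p_1, x_2* = 0.
Numerically: x_1* = 9.7143, x_2* = 0.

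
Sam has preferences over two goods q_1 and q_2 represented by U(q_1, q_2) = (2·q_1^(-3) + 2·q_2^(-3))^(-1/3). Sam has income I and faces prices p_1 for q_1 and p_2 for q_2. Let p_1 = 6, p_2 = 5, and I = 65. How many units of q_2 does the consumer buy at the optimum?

q_2* = 6.0563

MRS = MU_q_1/MU_q_2 = (q_2/q_1)^(4). Set equal to p_1/p_2.
Solve for the ratio: q_2/q_1 = [p_1/p_2]^(0.25).
Substitute q_2 = (q_2/q_1)·q_1 into the budget: q_1* = I/(p_1 + p_2·(q_2/q_1)).
Numerically q_2/q_1 = 1.046635, so q_1* = 65/(6 + 5·1.046635) = 5.7864 and q_2* = 1.046635·5.7864 = 6.0563.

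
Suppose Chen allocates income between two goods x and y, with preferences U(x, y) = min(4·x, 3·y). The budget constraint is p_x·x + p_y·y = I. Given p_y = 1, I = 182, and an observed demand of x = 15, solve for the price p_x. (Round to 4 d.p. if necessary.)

Leontief preferences: the optimum is at the kink where x/3 = y/4, i.e. y = (4/3)·x.
Budget: p_x·x + p_y·(4/3)·x = I, so (3·p_x + 4·p_y)·x = 3·I.
Demand: x*(p_x,p_y,I) = 3·I/(3·p_x + 4·p_y), y* = 4·I/(3·p_x + 4·p_y).
Set x* = 15 in the demand function and solve for p_x: p_x = 10.8.

p_x = 10.8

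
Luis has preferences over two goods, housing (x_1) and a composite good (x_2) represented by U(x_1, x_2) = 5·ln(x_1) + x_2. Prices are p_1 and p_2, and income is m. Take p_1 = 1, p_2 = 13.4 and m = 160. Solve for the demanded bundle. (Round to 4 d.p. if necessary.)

x_1* = 67, x_2* = 6.9403

MU_x_1 = 5/x_1, MU_x_2 = 1. Tangency: 5/x_1 = p_1/p_2.
So x_1*(p_1,p_2) = 5·p_2/p_1, independent of income; and x_2* = (m − 5·p_2)/p_2.
At the given prices: x_1* = 5·13.4/1 = 67, and x_2* = 6.9403.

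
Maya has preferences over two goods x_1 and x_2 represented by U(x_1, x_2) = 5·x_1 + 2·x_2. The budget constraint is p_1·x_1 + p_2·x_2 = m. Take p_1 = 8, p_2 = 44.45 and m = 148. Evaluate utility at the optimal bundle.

Perfect substitutes: compare marginal utility per dollar. 5/p_1 vs 2/p_2 → 0.625 vs 0.045.
x_1 gives more utility per dollar, so spend all income on x_1: x_1* = m/p_1, x_2* = 0.
Numerically: x_1* = 18.5, x_2* = 0.
Utility at the optimum: U(18.5, 0) = 92.5.

V = 92.5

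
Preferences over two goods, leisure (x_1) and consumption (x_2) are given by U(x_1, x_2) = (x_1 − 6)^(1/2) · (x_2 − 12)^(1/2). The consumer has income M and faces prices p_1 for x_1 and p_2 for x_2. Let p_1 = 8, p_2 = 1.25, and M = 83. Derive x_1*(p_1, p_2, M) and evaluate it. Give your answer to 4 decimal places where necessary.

x_1* = 7.25

This is Cobb-Douglas in (x_1−6, x_2−12): tangency gives 0.5·p_2·(x_2−12) = 0.5·p_1·(x_1−6).
Substituting into the budget: x_1* = 6 + 0.5·(M − 6·p_1 − 12·p_2)/p_1, and x_2* = 12 + 0.5·(…)/p_2.
Discretionary income = 83 − 6·8 − 12·1.25 = 20; x_1* = 6 + 0.5·20/8 = 7.25.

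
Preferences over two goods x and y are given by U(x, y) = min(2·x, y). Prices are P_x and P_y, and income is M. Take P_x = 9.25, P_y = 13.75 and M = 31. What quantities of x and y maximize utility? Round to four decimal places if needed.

x* = 0.8435, y* = 1.6871

Leontief preferences: the optimum is at the kink where x/1 = y/2, i.e. y = 2·x.
Budget: P_x·x + P_y·2·x = M, so (P_x + 2·P_y)·x = M.
Demand: x*(P_x,P_y,M) = M/(P_x + 2·P_y), y* = 2·M/(P_x + 2·P_y).
Here 9.25 + 2·13.75 = 36.75, giving x* = 0.8435 and y* = 1.6871.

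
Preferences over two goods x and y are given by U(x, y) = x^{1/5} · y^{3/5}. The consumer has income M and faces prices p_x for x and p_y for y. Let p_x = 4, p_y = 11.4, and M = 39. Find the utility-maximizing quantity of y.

y* = 2.5658

The MRS is (1/3)·y/x. Set MRS = p_x/p_y.
So 0.2·p_y·y = 0.6·p_x·x; combined with the budget, a share 0.25 of income goes to x.
Demand: x*(p_x,p_y,M) = 0.25·M/p_x and y* = 0.75·M/p_y.
At p_x=4, p_y=11.4, M=39: y* = 0.75·39/11.4 = 2.5658.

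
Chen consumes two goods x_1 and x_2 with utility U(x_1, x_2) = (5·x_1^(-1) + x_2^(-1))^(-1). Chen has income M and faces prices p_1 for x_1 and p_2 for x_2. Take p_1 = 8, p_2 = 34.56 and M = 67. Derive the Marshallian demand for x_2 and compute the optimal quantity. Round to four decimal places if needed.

x_2* = 0.9339

From the CES first-order condition, 5·(x_2/x_1)^(2) = p_1/p_2.
Solve for the ratio: x_2/x_1 = [(1/5)·p_1/p_2]^(0.5).
With the ratio pinned down, the budget gives x_1* = M/(p_1 + p_2·(x_2/x_1)) and x_2* = (x_2/x_1)·x_1*.
Numerically x_2/x_1 = 0.215166, so x_1* = 67/(8 + 34.56·0.215166) = 4.3405 and x_2* = 0.215166·4.3405 = 0.9339.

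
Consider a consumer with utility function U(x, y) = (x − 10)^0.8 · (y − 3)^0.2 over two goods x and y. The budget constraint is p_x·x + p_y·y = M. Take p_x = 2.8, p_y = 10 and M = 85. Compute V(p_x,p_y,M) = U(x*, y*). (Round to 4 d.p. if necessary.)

V = 4.5323

This is Cobb-Douglas in (x−10, y−3): tangency gives 0.8·p_y·(y−3) = 0.2·p_x·(x−10).
After buying the subsistence bundle (10, 3), a share 0.8 of the remaining income goes to x: x* = 10 + 0.8·(M − 10p_x − 3p_y)/p_x.
Discretionary income = 85 − 10·2.8 − 3·10 = 27; x* = 10 + 0.8·27/2.8 = 17.7143; y* = 3 + 0.2·27/10 = 3.54.
Utility at the optimum: U(17.7143, 3.54) = 4.5323.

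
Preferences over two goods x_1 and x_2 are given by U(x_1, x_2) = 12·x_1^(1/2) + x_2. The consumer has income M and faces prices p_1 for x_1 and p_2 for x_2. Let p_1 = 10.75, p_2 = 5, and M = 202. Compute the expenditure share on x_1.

MU_x_1 = 6/√x_1, MU_x_2 = 1. Tangency: 6/√x_1 = p_1/p_2.
Thus x_1* = (6·p_2/p_1)² — independent of M — with the rest of income spent on x_2.
Plugging in: x_1* = (6·5/10.75)² = 7.788, x_2* = 23.6558.
Expenditure on x_1: 10.75·7.788 = 83.7209; share = 0.4145.

share on x_1 = 0.4145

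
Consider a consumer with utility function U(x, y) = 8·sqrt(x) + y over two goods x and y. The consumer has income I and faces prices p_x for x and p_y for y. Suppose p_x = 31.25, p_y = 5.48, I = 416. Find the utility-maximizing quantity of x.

Plugging in: x* = (4·5.48/31.25)² = 0.492.

x* = 0.492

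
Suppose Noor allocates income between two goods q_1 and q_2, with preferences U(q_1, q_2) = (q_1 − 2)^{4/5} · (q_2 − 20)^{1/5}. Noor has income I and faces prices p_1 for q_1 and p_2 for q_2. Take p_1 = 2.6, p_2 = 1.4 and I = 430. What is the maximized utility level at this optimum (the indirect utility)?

This is Cobb-Douglas in (q_1−2, q_2−20): tangency gives 0.8·p_2·(q_2−20) = 0.2·p_1·(q_1−2).
After buying the subsistence bundle (2, 20), a share 0.8 of the remaining income goes to q_1: q_1* = 2 + 0.8·(I − 2p_1 − 20p_2)/p_1.
Discretionary income = 430 − 2·2.6 − 20·1.4 = 396.8; q_1* = 2 + 0.8·396.8/2.6 = 124.0923; q_2* = 20 + 0.2·396.8/1.4 = 76.6857.
Utility at the optimum: U(124.0923, 76.6857) = 104.7238.

V = 104.7238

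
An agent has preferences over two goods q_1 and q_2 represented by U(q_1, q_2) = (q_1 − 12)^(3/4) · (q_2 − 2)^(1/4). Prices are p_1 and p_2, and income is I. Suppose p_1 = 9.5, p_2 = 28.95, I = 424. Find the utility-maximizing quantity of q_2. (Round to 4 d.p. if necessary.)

q_2* = 4.177

This is Cobb-Douglas in (q_1−12, q_2−2): tangency gives 0.75·p_2·(q_2−2) = 0.25·p_1·(q_1−12).
Substituting into the budget: q_1* = 12 + 0.75·(I − 12·p_1 − 2·p_2)/p_1, and q_2* = 2 + 0.25·(…)/p_2.
Discretionary income = 424 − 12·9.5 − 2·28.95 = 252.1; q_2* = 2 + 0.25·252.1/28.95 = 4.177.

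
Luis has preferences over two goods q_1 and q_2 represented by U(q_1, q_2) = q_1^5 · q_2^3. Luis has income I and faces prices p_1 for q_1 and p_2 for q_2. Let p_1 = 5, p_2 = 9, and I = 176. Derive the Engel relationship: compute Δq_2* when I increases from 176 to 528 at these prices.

Δq_2* = 14.6667

The MRS is (5/3)·q_2/q_1. Set MRS = p_1/p_2.
Rearranging, p_2·q_2 = (3/5)·p_1·q_1. Substituting into the budget gives p_1·q_1·(1 + (3/5)) = I.
Demand: q_1*(p_1,p_2,I) = 0.625·I/p_1 and q_2* = 0.375·I/p_2.
At p_1=5, p_2=9, I=176: q_2* = 0.375·176/9 = 7.3333.
At I' = 528: q_2* = 22. Change: 22 − 7.3333 = 14.6667.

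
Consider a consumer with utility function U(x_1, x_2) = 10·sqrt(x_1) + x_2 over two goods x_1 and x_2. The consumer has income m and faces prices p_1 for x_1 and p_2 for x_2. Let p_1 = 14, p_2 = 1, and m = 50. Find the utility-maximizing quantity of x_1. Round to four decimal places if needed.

Utility is quasi-linear in x_2; the FOC for x_1 is 5/√x_1 = p_1/p_2.
Solve: √x_1 = 5·p_2/p_1, so x_1*(p_1,p_2) = (5·p_2/p_1)², and x_2* = (m − p_1·x_1*)/p_2.
Plugging in: x_1* = (5·1/14)² = 0.1276.

x_1* = 0.1276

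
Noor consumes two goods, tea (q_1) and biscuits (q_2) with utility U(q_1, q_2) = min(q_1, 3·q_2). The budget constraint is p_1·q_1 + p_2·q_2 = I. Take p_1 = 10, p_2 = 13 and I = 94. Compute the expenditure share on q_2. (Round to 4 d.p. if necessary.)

Demand: q_1*(p_1,p_2,I) = 3·I/(3·p_1 + p_2), q_2* = I/(3·p_1 + p_2).
Here 3·10 + 13 = 43, giving q_1* = 6.5581 and q_2* = 2.186.
Expenditure on q_2: 13·2.186 = 28.4186; share = 0.3023.

share on q_2 = 0.3023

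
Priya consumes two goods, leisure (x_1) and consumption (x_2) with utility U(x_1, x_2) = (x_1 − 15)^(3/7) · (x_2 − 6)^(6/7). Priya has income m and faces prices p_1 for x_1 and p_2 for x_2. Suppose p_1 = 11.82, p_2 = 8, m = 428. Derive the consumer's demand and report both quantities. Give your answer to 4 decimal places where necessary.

x_1* = 20.7163, x_2* = 22.8917

MRS = (1/2)·(x_2−6)/(x_1−15). Tangency with p_1/p_2 gives x_2−6 = 2·(p_1/p_2)·(x_1−15).
Substituting into the budget: x_1* = 15 + 1/3·(m − 15·p_1 − 6·p_2)/p_1, and x_2* = 6 + 2/3·(…)/p_2.
Discretionary income = 428 − 15·11.82 − 6·8 = 202.7; x_1* = 15 + 1/3·202.7/11.82 = 20.7163; x_2* = 6 + 2/3·202.7/8 = 22.8917.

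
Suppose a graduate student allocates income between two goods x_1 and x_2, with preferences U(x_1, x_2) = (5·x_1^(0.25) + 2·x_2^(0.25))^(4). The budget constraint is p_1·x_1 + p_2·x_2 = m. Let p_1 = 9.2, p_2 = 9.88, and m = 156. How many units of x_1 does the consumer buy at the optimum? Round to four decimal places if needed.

Numerically x_2/x_1 = 0.267992, so x_1* = 156/(9.2 + 9.88·0.267992) = 13.167.

x_1* = 13.167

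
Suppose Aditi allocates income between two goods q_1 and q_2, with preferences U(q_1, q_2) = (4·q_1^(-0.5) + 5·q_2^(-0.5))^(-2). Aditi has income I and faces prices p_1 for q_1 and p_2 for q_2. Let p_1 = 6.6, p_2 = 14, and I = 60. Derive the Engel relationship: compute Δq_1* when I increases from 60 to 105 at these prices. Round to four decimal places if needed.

MU_q_1 ∝ 4·q_1^(-1.5), MU_q_2 ∝ 5·q_2^(-1.5), so MRS = (4/5)·(q_2/q_1)^(1.5) = p_1/p_2.
Hence q_2/q_1 = ((5/4)·p_1/p_2)^(1/(1.5)), i.e. raised to the 2/3 power.
With the ratio pinned down, the budget gives q_1* = I/(p_1 + p_2·(q_2/q_1)) and q_2* = (q_2/q_1)·q_1*.
Numerically q_2/q_1 = 0.702884, so q_1* = 60/(6.6 + 14·0.702884) = 3.6496.
At I' = 105: q_1* = 6.3867. Change: 6.3867 − 3.6496 = 2.7372.

Δq_1* = 2.7372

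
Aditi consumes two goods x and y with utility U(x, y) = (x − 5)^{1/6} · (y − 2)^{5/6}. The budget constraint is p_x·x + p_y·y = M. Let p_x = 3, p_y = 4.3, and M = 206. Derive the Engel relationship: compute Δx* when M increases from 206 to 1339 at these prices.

Δx* = 62.9444

Let x' = x−5, y' = y−2. MRS = (1/5)·y'/x' = p_x/p_y.
Substituting into the budget: x* = 5 + 1/6·(M − 5·p_x − 2·p_y)/p_x, and y* = 2 + 5/6·(…)/p_y.
Discretionary income = 206 − 5·3 − 2·4.3 = 182.4; x* = 5 + 1/6·182.4/3 = 15.1333.
At M' = 1339: x* = 78.0778. Change: 78.0778 − 15.1333 = 62.9444.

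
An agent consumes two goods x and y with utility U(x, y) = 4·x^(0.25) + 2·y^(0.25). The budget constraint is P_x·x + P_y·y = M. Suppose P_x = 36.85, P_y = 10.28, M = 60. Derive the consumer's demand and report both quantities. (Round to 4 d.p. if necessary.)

x* = 1.013, y* = 2.2054

MRS = MU_x/MU_y = 2·(y/x)^(0.75). Set equal to P_x/P_y.
Hence y/x = ((1/2)·P_x/P_y)^(1/(0.75)), i.e. raised to the 4/3 power.
With the ratio pinned down, the budget gives x* = M/(P_x + P_y·(y/x)) and y* = (y/x)·x*.
Numerically y/x = 2.177137, so x* = 60/(36.85 + 10.28·2.177137) = 1.013 and y* = 2.177137·1.013 = 2.2054.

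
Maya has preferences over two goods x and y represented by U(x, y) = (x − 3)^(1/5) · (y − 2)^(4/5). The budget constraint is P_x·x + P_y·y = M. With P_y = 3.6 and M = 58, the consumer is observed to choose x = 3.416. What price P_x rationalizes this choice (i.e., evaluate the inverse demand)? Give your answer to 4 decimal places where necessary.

This is Cobb-Douglas in (x−3, y−2): tangency gives 0.2·P_y·(y−2) = 0.8·P_x·(x−3).
After buying the subsistence bundle (3, 2), a share 0.2 of the remaining income goes to x: x* = 3 + 0.2·(M − 3P_x − 2P_y)/P_x.
Set x* = 3.416 in the demand function and solve for P_x: P_x = 10.

P_x = 10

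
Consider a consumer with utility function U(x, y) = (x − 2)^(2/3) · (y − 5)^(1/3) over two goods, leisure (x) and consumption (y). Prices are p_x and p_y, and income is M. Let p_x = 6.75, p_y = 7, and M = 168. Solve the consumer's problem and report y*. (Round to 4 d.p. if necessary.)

y* = 10.6905

This is Cobb-Douglas in (x−2, y−5): tangency gives 2/3·p_y·(y−5) = 1/3·p_x·(x−2).
After buying the subsistence bundle (2, 5), a share 2/3 of the remaining income goes to x: x* = 2 + 2/3·(M − 2p_x − 5p_y)/p_x.
Discretionary income = 168 − 2·6.75 − 5·7 = 119.5; y* = 5 + 1/3·119.5/7 = 10.6905.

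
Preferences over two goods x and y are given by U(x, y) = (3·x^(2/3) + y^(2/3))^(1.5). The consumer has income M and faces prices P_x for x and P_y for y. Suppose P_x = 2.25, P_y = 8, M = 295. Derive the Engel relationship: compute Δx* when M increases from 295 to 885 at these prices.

With the ratio pinned down, the budget gives x* = M/(P_x + P_y·(y/x)) and y* = (y/x)·x*.
Numerically y/x = 0.000824, so x* = 295/(2.25 + 8·0.000824) = 130.7281.
At M' = 885: x* = 392.1844. Change: 392.1844 − 130.7281 = 261.4562.

Δx* = 261.4562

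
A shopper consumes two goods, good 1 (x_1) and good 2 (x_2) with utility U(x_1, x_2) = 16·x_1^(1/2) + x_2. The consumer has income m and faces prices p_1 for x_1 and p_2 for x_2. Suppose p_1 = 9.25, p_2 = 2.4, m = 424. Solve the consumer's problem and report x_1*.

MU_x_1 = 8/√x_1, MU_x_2 = 1. Tangency: 8/√x_1 = p_1/p_2.
Solve: √x_1 = 8·p_2/p_1, so x_1*(p_1,p_2) = (8·p_2/p_1)², and x_2* = (m − p_1·x_1*)/p_2.
Plugging in: x_1* = (8·2.4/9.25)² = 4.3084.

x_1* = 4.3084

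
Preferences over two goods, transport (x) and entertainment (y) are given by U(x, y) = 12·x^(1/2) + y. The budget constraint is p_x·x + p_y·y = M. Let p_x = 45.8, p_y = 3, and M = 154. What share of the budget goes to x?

Utility is quasi-linear in y; the FOC for x is 6/√x = p_x/p_y.
Solve: √x = 6·p_y/p_x, so x*(p_x,p_y) = (6·p_y/p_x)², and y* = (M − p_x·x*)/p_y.
Plugging in: x* = (6·3/45.8)² = 0.1545, y* = 48.9753.
Expenditure on x: 45.8·0.1545 = 7.0742; share = 0.0459.

share on x = 0.0459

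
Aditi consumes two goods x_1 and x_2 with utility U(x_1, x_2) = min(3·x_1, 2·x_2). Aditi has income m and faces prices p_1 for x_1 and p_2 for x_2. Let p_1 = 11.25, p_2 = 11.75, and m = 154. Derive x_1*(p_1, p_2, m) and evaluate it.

Leontief preferences: the optimum is at the kink where x_1/2 = x_2/3, i.e. x_2 = (3/2)·x_1.
Budget: p_1·x_1 + p_2·(3/2)·x_1 = m, so (2·p_1 + 3·p_2)·x_1 = 2·m.
Demand: x_1*(p_1,p_2,m) = 2·m/(2·p_1 + 3·p_2), x_2* = 3·m/(2·p_1 + 3·p_2).
Here 2·11.25 + 3·11.75 = 57.75, giving x_1* = 5.3333.

x_1* = 5.3333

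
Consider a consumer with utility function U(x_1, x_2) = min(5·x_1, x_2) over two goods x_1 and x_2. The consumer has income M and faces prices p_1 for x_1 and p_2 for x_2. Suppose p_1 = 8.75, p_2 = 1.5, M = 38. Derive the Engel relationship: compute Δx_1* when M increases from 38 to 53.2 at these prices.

Δx_1* = 0.9354

With perfect complements, no substitution: consume in ratio x_1:x_2 = 1:5.
Budget: p_1·x_1 + p_2·5·x_1 = M, so (p_1 + 5·p_2)·x_1 = M.
Demand: x_1*(p_1,p_2,M) = M/(p_1 + 5·p_2), x_2* = 5·M/(p_1 + 5·p_2).
Here 8.75 + 5·1.5 = 16.25, giving x_1* = 2.3385.
At M' = 53.2: x_1* = 3.2738. Change: 3.2738 − 2.3385 = 0.9354.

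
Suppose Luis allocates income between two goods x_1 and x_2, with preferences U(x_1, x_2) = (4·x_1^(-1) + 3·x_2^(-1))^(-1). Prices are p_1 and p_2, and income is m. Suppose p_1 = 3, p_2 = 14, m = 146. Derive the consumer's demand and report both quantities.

x_1* = 16.9521, x_2* = 6.796

Numerically x_2/x_1 = 0.400892, so x_1* = 146/(3 + 14·0.400892) = 16.9521 and x_2* = 0.400892·16.9521 = 6.796.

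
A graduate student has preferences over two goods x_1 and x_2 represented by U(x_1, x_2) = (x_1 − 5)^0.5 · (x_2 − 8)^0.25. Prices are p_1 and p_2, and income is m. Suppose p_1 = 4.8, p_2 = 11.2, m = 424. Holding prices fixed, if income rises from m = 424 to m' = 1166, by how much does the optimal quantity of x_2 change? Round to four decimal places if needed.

Δx_2* = 22.0833

Substituting into the budget: x_1* = 5 + 2/3·(m − 5·p_1 − 8·p_2)/p_1, and x_2* = 8 + 1/3·(…)/p_2.
Discretionary income = 424 − 5·4.8 − 8·11.2 = 310.4; x_2* = 8 + 1/3·310.4/11.2 = 17.2381.
At m' = 1166: x_2* = 39.3214. Change: 39.3214 − 17.2381 = 22.0833.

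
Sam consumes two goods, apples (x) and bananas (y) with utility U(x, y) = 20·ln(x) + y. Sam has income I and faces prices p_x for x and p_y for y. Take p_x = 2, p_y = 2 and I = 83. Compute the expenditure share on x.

Set MRS = p_x/p_y: (20/x)/1 = p_x/p_y.
So x*(p_x,p_y) = 20·p_y/p_x, independent of income; and y* = (I − 20·p_y)/p_y.
At the given prices: x* = 20·2/2 = 20, and y* = 21.5.
Expenditure on x: 2·20 = 40; share = 0.4819.

share on x = 0.4819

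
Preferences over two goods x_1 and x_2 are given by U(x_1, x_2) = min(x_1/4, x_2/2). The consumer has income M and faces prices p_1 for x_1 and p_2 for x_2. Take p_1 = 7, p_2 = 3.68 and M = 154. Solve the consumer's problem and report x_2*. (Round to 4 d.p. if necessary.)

x_2* = 8.7104

With perfect complements, no substitution: consume in ratio x_1:x_2 = 4:2.
Budget: p_1·x_1 + p_2·(1/2)·x_1 = M, so (4·p_1 + 2·p_2)·x_1 = 4·M.
Demand: x_1*(p_1,p_2,M) = 4·M/(4·p_1 + 2·p_2), x_2* = 2·M/(4·p_1 + 2·p_2).
Here 4·7 + 2·3.68 = 35.36, giving x_2* = 8.7104.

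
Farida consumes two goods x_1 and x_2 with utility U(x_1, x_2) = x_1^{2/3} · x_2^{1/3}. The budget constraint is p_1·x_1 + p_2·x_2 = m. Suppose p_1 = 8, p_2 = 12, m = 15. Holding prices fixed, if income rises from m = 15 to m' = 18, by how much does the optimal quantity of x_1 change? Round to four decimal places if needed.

Demand: x_1*(p_1,p_2,m) = 2/3·m/p_1 and x_2* = 1/3·m/p_2.
At p_1=8, p_2=12, m=15: x_1* = 2/3·15/8 = 1.25.
At m' = 18: x_1* = 1.5. Change: 1.5 − 1.25 = 0.25.

Δx_1* = 0.25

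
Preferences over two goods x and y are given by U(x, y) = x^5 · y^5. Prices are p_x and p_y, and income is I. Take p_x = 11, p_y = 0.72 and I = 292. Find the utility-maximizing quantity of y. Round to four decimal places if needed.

Demand: x*(p_x,p_y,I) = 0.5·I/p_x and y* = 0.5·I/p_y.
At p_x=11, p_y=0.72, I=292: y* = 0.5·292/0.72 = 202.7778.

y* = 202.7778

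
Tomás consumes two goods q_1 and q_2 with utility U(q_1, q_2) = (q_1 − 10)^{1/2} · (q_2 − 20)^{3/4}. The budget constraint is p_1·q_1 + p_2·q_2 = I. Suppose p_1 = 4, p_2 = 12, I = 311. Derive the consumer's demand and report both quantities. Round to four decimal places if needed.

q_1* = 13.1, q_2* = 21.55

Let q_1' = q_1−10, q_2' = q_2−20. MRS = (2/3)·q_2'/q_1' = p_1/p_2.
After buying the subsistence bundle (10, 20), a share 0.4 of the remaining income goes to q_1: q_1* = 10 + 0.4·(I − 10p_1 − 20p_2)/p_1.
Discretionary income = 311 − 10·4 − 20·12 = 31; q_1* = 10 + 0.4·31/4 = 13.1; q_2* = 20 + 0.6·31/12 = 21.55.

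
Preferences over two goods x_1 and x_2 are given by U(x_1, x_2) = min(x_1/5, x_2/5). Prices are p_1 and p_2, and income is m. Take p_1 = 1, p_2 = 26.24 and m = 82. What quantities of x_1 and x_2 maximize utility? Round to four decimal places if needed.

x_1* = 3.0103, x_2* = 3.0103

Leontief preferences: the optimum is at the kink where x_1/5 = x_2/5, i.e. x_2 = x_1.
Budget: p_1·x_1 + p_2·x_1 = m, so (5·p_1 + 5·p_2)·x_1 = 5·m.
Demand: x_1*(p_1,p_2,m) = 5·m/(5·p_1 + 5·p_2), x_2* = 5·m/(5·p_1 + 5·p_2).
Here 5·1 + 5·26.24 = 136.2, giving x_1* = 3.0103 and x_2* = 3.0103.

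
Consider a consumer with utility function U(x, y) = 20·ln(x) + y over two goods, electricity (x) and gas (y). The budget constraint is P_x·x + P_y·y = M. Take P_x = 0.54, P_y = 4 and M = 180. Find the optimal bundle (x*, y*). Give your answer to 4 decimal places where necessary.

MU_x = 20/x, MU_y = 1. Tangency: 20/x = P_x/P_y.
So x*(P_x,P_y) = 20·P_y/P_x, independent of income; and y* = (M − 20·P_y)/P_y.
At the given prices: x* = 20·4/0.54 = 148.1481, and y* = 25.

x* = 148.1481, y* = 25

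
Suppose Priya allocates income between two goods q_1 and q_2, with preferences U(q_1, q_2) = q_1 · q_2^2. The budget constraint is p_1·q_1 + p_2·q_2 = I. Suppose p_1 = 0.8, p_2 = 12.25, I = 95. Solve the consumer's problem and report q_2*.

q_2* = 5.1701

Demand: q_1*(p_1,p_2,I) = 1/3·I/p_1 and q_2* = 2/3·I/p_2.
At p_1=0.8, p_2=12.25, I=95: q_2* = 2/3·95/12.25 = 5.1701.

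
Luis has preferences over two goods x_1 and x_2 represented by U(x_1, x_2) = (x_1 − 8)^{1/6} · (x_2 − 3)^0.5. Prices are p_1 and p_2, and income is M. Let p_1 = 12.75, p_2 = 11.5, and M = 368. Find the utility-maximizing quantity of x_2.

x_2* = 18.0978

MRS = (1/3)·(x_2−3)/(x_1−8). Tangency with p_1/p_2 gives x_2−3 = 3·(p_1/p_2)·(x_1−8).
Substituting into the budget: x_1* = 8 + 0.25·(M − 8·p_1 − 3·p_2)/p_1, and x_2* = 3 + 0.75·(…)/p_2.
Discretionary income = 368 − 8·12.75 − 3·11.5 = 231.5; x_2* = 3 + 0.75·231.5/11.5 = 18.0978.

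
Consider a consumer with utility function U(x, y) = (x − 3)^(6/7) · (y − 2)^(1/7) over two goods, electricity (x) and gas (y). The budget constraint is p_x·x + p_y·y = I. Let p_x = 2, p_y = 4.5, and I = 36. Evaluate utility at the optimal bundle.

V = 6.2053

After buying the subsistence bundle (3, 2), a share 6/7 of the remaining income goes to x: x* = 3 + 6/7·(I − 3p_x − 2p_y)/p_x.
Discretionary income = 36 − 3·2 − 2·4.5 = 21; x* = 3 + 6/7·21/2 = 12; y* = 2 + 1/7·21/4.5 = 2.6667.
Utility at the optimum: U(12, 2.6667) = 6.2053.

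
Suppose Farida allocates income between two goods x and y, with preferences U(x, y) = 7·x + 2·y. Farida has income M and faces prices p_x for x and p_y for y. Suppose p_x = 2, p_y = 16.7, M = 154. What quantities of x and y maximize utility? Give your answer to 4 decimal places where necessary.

x gives more utility per dollar, so spend all income on x: x* = M/p_x, y* = 0.
Numerically: x* = 77, y* = 0.

x* = 77, y* = 0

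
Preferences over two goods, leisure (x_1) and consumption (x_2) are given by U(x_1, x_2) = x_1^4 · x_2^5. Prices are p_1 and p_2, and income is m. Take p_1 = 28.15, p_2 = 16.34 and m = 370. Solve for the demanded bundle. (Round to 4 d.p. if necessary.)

Tangency: MRS = (4/5)·x_2/x_1 = p_1/p_2.
So 4·p_2·x_2 = 5·p_1·x_1; combined with the budget, a share 4/9 of income goes to x_1.
Demand: x_1*(p_1,p_2,m) = 4/9·m/p_1 and x_2* = 5/9·m/p_2.
At p_1=28.15, p_2=16.34, m=370: x_1* = 4/9·370/28.15 = 5.8417, x_2* = 12.5799.

x_1* = 5.8417, x_2* = 12.5799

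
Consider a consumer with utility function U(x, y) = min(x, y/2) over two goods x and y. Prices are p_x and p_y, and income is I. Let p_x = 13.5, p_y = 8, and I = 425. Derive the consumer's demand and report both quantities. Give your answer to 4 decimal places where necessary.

x* = 14.4068, y* = 28.8136

With perfect complements, no substitution: consume in ratio x:y = 1:2.
Budget: p_x·x + p_y·2·x = I, so (p_x + 2·p_y)·x = I.
Demand: x*(p_x,p_y,I) = I/(p_x + 2·p_y), y* = 2·I/(p_x + 2·p_y).
Here 13.5 + 2·8 = 29.5, giving x* = 14.4068 and y* = 28.8136.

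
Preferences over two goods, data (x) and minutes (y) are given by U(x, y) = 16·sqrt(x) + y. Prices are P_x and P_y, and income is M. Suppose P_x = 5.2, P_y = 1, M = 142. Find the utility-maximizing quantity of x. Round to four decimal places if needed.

x* = 2.3669

Set MRS = P_x/P_y: 8·x^(−1/2) = P_x/P_y.
Thus x* = (8·P_y/P_x)² — independent of M — with the rest of income spent on y.
Plugging in: x* = (8·1/5.2)² = 2.3669.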